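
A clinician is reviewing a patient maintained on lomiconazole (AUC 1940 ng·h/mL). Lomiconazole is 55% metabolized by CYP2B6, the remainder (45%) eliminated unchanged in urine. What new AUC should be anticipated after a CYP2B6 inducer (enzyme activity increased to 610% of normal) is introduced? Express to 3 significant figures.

510 ng·h/mL

The CYP2B6 pathway (55% of clearance) rises to 6.1× activity: 0.55 × 6.1 = 3.355.
The remaining 45% of clearance is unaffected.
New clearance relative to baseline: 3.355 + 0.45 = 3.805.
With dosing unchanged, AUC scales as 1/CL: 1940 / 3.805 = 510 ng·h/mL.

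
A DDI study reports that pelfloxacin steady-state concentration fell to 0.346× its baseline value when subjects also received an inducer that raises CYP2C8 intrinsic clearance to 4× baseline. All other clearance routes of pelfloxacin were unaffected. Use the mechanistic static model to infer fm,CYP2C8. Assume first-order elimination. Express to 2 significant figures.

Call the CYP2C8 fraction fm. After the interaction, CL_new/CL_old = fm × 4 + (1 − fm).
Steady-state concentration ratio = 1 / (new CL fraction), so new CL fraction = 1 / 0.346 = 2.89.
fm × 4 + 1 − fm = 2.89  ⇒  fm × (4 − 1) = 1.89  ⇒  fm = 0.63.

0.63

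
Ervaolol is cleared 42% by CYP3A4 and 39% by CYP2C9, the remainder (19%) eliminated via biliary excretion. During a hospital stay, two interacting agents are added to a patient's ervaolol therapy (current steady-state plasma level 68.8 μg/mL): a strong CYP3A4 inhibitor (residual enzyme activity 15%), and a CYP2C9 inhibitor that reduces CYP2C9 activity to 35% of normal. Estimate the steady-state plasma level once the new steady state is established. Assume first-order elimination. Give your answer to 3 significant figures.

177 μg/mL

The CYP3A4 pathway (42% of clearance) is reduced to 0.15× activity: 0.42 × 0.15 = 0.063.
The CYP2C9 pathway (39% of clearance) drops to 0.35× activity: 0.39 × 0.35 = 0.1365.
The remaining 19% of clearance is unaffected.
CL_new/CL_old = 0.063 + 0.1365 + 0.19 = 0.3895.
Steady-state plasma level ∝ 1/CL: new value = 68.8 / 0.3895 = 177 μg/mL.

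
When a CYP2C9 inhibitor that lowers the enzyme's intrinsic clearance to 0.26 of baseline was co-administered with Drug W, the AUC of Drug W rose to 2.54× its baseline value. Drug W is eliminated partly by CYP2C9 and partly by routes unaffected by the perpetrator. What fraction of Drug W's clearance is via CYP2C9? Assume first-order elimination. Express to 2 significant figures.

Write x for the fraction cleared via CYP2C9. The observed AUC change means clearance fell to 1/2.54 = 0.3937 of baseline.
Setting x·0.26 + (1 − x) = 0.3937 and solving: x = (0.3937 − 1)/(0.26 − 1) = 0.82.

0.82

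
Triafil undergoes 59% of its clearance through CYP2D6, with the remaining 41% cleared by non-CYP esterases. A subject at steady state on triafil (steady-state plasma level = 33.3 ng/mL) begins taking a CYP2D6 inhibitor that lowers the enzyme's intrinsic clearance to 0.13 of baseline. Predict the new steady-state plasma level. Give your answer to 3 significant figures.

68.4 ng/mL

CYP2D6: 0.59 × 0.13 = 0.0767
Other: 0.41 (unchanged)
CL_new/CL_old = 0.0767 + 0.41 = 0.4867.
With dosing unchanged, steady-state plasma level scales as 1/CL: 33.3 / 0.4867 = 68.4 ng/mL.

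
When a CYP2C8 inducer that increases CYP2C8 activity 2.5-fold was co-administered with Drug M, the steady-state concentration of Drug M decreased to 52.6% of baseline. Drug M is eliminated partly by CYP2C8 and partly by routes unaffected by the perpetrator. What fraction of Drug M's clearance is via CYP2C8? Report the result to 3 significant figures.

Let x = fm,CYP2C8. Because steady-state concentration ∝ 1/CL, relative clearance rose to 1/0.526 = 1.901.
Setting x·2.5 + (1 − x) = 1.901 and solving: x = (1.901 − 1)/(2.5 − 1) = 0.601.

0.601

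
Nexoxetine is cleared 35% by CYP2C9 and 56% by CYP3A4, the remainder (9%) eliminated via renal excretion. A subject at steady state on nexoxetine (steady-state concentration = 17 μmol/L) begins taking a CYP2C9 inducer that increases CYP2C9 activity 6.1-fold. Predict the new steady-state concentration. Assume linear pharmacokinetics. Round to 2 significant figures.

6.1 μmol/L

The CYP2C9 pathway (35% of clearance) rises to 6.1× activity: 0.35 × 6.1 = 2.135.
CYP3A4 (56%) and the residual 9% are unaffected.
CL_new/CL_old = 2.135 + 0.56 + 0.09 = 2.785.
With dosing unchanged, steady-state concentration scales as 1/CL: 17 / 2.785 = 6.1 μmol/L.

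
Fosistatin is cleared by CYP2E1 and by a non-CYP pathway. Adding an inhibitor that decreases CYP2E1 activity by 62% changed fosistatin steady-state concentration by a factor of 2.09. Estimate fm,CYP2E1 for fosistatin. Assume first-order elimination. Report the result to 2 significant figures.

CL'/CL = 1 / 2.09 = 0.4785
0.38·fm + (1 − fm) = 0.4785
fm = (0.4785 − 1) / (0.38 − 1) = 0.84

0.84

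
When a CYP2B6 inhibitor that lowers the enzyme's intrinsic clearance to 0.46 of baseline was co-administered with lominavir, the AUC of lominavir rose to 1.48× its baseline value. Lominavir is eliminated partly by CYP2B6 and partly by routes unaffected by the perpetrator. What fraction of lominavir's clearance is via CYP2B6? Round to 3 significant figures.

0.601

CL'/CL = 1 / 1.48 = 0.6757
0.46·fm + (1 − fm) = 0.6757
fm = (0.6757 − 1) / (0.46 − 1) = 0.601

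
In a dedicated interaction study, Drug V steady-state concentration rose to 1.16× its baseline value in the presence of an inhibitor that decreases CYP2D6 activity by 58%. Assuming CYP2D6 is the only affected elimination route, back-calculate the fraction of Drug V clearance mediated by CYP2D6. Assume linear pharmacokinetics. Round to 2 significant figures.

0.24

Let fm be the CYP2D6 fraction. New clearance relative to baseline = fm × 0.42 + (1 − fm).
Steady-state concentration ratio = 1 / (new CL fraction), so new CL fraction = 1 / 1.16 = 0.8621.
fm × 0.42 + 1 − fm = 0.8621  ⇒  fm × (0.42 − 1) = −0.1379  ⇒  fm = 0.24.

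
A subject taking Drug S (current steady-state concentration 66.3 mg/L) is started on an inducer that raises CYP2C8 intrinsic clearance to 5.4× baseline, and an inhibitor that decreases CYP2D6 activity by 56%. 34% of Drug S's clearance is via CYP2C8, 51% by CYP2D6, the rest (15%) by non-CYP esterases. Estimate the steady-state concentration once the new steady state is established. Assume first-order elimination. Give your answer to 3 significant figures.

30.0 mg/L

The CYP2C8 pathway (34% of clearance) increases to 5.4× activity: 0.34 × 5.4 = 1.836.
The CYP2D6 pathway (51% of clearance) is reduced to 0.44× activity: 0.51 × 0.44 = 0.2244.
The remaining 15% of clearance is unaffected.
New clearance relative to baseline: 1.836 + 0.2244 + 0.15 = 2.2104.
Steady-state concentration ∝ 1/CL: new value = 66.3 / 2.2104 = 30.0 mg/L.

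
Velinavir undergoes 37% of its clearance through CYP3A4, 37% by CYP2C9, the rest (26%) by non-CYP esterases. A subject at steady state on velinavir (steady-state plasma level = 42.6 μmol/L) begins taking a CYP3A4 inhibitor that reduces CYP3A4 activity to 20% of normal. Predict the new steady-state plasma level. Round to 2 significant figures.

61 μmol/L

CYP3A4: 0.37 × 0.2 = 0.074
CYP2C9: 0.37 (unchanged)
Other: 0.26 (unchanged)
Relative clearance = 0.074 + 0.37 + 0.26 = 0.704.
New steady-state plasma level = baseline ÷ relative clearance = 42.6 / 0.704 = 61 μmol/L.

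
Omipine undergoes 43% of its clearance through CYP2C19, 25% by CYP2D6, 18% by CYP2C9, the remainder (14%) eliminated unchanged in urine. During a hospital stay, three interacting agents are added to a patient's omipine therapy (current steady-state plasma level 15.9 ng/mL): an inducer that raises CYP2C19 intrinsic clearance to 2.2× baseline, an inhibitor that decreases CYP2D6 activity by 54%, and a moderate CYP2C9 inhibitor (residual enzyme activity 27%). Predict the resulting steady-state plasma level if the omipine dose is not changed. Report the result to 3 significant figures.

12.7 ng/mL

CYP2C19: 0.43 × 2.2 = 0.946
CYP2D6: 0.25 × 0.46 = 0.115
CYP2C9: 0.18 × 0.27 = 0.0486
Other: 0.14 (unchanged)
CL_new/CL_old = 0.946 + 0.115 + 0.0486 + 0.14 = 1.2496.
New steady-state plasma level = 15.9 / 1.2496 = 12.7 ng/mL (concentration scales inversely with clearance).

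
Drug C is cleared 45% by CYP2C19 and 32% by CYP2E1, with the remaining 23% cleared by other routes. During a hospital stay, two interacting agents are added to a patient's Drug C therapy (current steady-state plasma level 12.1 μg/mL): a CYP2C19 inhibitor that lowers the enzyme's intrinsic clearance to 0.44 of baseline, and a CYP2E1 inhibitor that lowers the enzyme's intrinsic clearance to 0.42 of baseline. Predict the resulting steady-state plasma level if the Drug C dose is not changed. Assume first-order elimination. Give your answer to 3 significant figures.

The CYP2C19 pathway (45% of clearance) falls to 0.44× activity: 0.45 × 0.44 = 0.198.
The CYP2E1 pathway (32% of clearance) falls to 0.42× activity: 0.32 × 0.42 = 0.1344.
Non-CYP routes (23%) are unchanged.
Relative clearance = 0.198 + 0.1344 + 0.23 = 0.5624.
Steady-state plasma level ∝ 1/CL: new value = 12.1 / 0.5624 = 21.5 μg/mL.

21.5 μg/mL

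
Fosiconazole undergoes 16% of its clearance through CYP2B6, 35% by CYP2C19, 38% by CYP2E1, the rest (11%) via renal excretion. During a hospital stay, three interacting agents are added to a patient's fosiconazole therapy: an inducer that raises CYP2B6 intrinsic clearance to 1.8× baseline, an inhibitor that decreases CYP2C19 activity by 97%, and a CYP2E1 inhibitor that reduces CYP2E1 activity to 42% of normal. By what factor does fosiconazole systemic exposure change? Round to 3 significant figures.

1.76

CYP2B6: 0.16 × 1.8 = 0.288
CYP2C19: 0.35 × 0.03 = 0.0105
CYP2E1: 0.38 × 0.42 = 0.1596
Other: 0.11 (unchanged)
Relative clearance = 0.288 + 0.0105 + 0.1596 + 0.11 = 0.5681.
Net systemic exposure ratio = 1 / 0.5681 = 1.76.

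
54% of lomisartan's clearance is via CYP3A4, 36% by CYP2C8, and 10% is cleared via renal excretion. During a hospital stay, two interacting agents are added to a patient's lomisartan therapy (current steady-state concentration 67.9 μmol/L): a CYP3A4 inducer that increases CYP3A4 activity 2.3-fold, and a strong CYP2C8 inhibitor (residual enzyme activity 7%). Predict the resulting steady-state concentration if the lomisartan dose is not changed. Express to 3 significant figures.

49.7 μmol/L

The CYP3A4 pathway (54% of clearance) increases to 2.3× activity: 0.54 × 2.3 = 1.242.
The CYP2C8 pathway (36% of clearance) is reduced to 0.07× activity: 0.36 × 0.07 = 0.0252.
Non-CYP routes (10%) are unchanged.
CL_new/CL_old = 1.242 + 0.0252 + 0.1 = 1.3672.
New steady-state concentration = 67.9 / 1.3672 = 49.7 μmol/L (concentration scales inversely with clearance).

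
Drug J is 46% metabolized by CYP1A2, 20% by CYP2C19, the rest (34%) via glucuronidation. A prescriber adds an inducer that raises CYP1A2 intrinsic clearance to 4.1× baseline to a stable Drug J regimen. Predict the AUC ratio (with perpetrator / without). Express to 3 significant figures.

CYP1A2: 0.46 × 4.1 = 1.886
CYP2C19: 0.2 (unchanged)
Other: 0.34 (unchanged)
New clearance relative to baseline: 1.886 + 0.2 + 0.34 = 2.426.
AUC is inversely proportional to clearance, so the fold-change is 1 / 2.426 = 0.412.

0.412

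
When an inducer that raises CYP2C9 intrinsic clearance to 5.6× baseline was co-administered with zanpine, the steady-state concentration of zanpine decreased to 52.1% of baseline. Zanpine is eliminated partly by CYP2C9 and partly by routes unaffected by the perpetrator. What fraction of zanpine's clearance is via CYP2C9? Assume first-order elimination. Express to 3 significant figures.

CL'/CL = 1 / 0.521 = 1.919
5.6·fm + (1 − fm) = 1.919
fm = (1.919 − 1) / (5.6 − 1) = 0.200

0.200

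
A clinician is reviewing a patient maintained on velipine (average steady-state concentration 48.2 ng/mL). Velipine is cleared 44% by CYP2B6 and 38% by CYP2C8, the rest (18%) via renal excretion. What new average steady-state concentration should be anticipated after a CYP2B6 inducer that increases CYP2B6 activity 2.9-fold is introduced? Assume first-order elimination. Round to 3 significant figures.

26.3 ng/mL

The CYP2B6 pathway (44% of clearance) rises to 2.9× activity: 0.44 × 2.9 = 1.276.
CYP2C8 (38%) and the residual 18% are unaffected.
CL_new/CL_old = 1.276 + 0.38 + 0.18 = 1.836.
New average steady-state concentration = baseline ÷ relative clearance = 48.2 / 1.836 = 26.3 ng/mL.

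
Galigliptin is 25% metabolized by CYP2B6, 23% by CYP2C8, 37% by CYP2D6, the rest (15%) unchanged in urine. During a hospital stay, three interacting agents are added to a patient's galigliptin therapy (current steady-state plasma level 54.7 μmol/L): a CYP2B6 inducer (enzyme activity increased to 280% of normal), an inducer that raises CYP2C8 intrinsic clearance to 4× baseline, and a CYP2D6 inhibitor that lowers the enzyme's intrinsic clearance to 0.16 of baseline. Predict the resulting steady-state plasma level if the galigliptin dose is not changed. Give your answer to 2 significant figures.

The CYP2B6 pathway (25% of clearance) increases to 2.8× activity: 0.25 × 2.8 = 0.7.
The CYP2C8 pathway (23% of clearance) increases to 4× activity: 0.23 × 4 = 0.92.
The CYP2D6 pathway (37% of clearance) drops to 0.16× activity: 0.37 × 0.16 = 0.0592.
The remaining 15% of clearance is unaffected.
CL_new/CL_old = 0.7 + 0.92 + 0.0592 + 0.15 = 1.8292.
Steady-state plasma level ∝ 1/CL: new value = 54.7 / 1.8292 = 30 μmol/L.

30 μmol/L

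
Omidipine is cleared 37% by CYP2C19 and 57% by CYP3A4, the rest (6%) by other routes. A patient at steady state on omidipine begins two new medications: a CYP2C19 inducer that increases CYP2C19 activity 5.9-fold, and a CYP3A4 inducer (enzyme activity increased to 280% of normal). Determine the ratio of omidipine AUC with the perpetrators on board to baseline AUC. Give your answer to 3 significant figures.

0.260

The CYP2C19 pathway (37% of clearance) is boosted to 5.9× activity: 0.37 × 5.9 = 2.183.
The CYP3A4 pathway (57% of clearance) increases to 2.8× activity: 0.57 × 2.8 = 1.596.
Non-CYP routes (6%) are unchanged.
Relative clearance = 2.183 + 1.596 + 0.06 = 3.839.
Net AUC ratio = 1 / 3.839 = 0.260.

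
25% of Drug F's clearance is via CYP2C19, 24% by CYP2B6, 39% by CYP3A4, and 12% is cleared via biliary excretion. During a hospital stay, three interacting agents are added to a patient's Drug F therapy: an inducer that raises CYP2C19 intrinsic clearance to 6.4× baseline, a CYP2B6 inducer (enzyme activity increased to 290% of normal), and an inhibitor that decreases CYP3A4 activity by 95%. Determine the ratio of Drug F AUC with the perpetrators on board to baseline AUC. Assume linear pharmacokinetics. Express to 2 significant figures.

The CYP2C19 pathway (25% of clearance) rises to 6.4× activity: 0.25 × 6.4 = 1.6.
The CYP2B6 pathway (24% of clearance) rises to 2.9× activity: 0.24 × 2.9 = 0.696.
The CYP3A4 pathway (39% of clearance) falls to 0.05× activity: 0.39 × 0.05 = 0.0195.
Non-CYP routes (12%) are unchanged.
Relative clearance = 1.6 + 0.696 + 0.0195 + 0.12 = 2.4355.
Net AUC ratio = 1 / 2.4355 = 0.41.

0.41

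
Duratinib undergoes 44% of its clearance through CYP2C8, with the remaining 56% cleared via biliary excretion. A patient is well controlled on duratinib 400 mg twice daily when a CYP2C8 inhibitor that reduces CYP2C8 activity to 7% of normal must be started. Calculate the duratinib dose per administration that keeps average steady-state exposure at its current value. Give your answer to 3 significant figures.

236 mg

CYP2C8: 0.44 × 0.07 = 0.0308
Other: 0.56 (unchanged)
New clearance relative to baseline: 0.0308 + 0.56 = 0.5908.
To maintain the same steady-state level, dose must scale with clearance: new dose = 400 × 0.5908 = 236 mg.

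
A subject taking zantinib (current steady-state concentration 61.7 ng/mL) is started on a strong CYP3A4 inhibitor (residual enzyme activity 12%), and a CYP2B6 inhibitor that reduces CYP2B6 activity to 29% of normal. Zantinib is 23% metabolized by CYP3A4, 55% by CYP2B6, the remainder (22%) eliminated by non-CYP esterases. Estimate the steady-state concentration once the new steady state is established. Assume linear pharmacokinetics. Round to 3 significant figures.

152 ng/mL

The CYP3A4 pathway (23% of clearance) falls to 0.12× activity: 0.23 × 0.12 = 0.0276.
The CYP2B6 pathway (55% of clearance) drops to 0.29× activity: 0.55 × 0.29 = 0.1595.
The remaining 22% of clearance is unaffected.
Relative clearance = 0.0276 + 0.1595 + 0.22 = 0.4071.
Steady-state concentration ∝ 1/CL: new value = 61.7 / 0.4071 = 152 ng/mL.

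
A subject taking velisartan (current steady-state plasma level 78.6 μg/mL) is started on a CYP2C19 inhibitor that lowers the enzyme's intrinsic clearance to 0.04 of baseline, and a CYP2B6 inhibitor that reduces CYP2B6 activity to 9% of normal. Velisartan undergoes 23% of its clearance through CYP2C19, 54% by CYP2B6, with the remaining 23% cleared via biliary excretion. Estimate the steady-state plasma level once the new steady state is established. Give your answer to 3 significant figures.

The CYP2C19 pathway (23% of clearance) is reduced to 0.04× activity: 0.23 × 0.04 = 0.0092.
The CYP2B6 pathway (54% of clearance) drops to 0.09× activity: 0.54 × 0.09 = 0.0486.
The remaining 23% of clearance is unaffected.
Relative clearance = 0.0092 + 0.0486 + 0.23 = 0.2878.
New steady-state plasma level = 78.6 / 0.2878 = 273 μg/mL (concentration scales inversely with clearance).

273 μg/mL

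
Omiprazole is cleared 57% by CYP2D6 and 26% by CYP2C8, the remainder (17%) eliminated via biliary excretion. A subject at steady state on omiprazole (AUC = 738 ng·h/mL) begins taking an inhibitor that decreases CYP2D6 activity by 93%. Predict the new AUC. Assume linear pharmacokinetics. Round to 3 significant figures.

1.57 × 10³ ng·h/mL

The CYP2D6 pathway (57% of clearance) drops to 0.07× activity: 0.57 × 0.07 = 0.0399.
CYP2C8 (26%) and the residual 17% are unaffected.
CL_new/CL_old = 0.0399 + 0.26 + 0.17 = 0.4699.
With dosing unchanged, AUC scales as 1/CL: 738 / 0.4699 = 1.57 × 10³ ng·h/mL.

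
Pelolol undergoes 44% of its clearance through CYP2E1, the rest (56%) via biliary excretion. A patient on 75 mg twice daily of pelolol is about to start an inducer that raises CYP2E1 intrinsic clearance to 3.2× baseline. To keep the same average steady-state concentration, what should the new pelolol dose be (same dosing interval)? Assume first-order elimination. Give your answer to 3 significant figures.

CYP2E1: 0.44 × 3.2 = 1.408
Other: 0.56 (unchanged)
Relative clearance = 1.408 + 0.56 = 1.968.
Exposure is unchanged when dose changes in proportion to clearance. New dose = 75 mg × 1.968 = 148 mg.

148 mg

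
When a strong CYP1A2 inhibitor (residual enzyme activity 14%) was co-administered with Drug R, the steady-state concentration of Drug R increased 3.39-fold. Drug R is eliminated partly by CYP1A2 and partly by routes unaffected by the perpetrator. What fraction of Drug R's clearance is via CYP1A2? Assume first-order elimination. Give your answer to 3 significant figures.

0.820

Call the CYP1A2 fraction fm. After the interaction, CL_new/CL_old = fm × 0.14 + (1 − fm).
Steady-state concentration ratio = 1 / (new CL fraction), so new CL fraction = 1 / 3.39 = 0.295.
fm × 0.14 + 1 − fm = 0.295  ⇒  fm × (0.14 − 1) = −0.705  ⇒  fm = 0.820.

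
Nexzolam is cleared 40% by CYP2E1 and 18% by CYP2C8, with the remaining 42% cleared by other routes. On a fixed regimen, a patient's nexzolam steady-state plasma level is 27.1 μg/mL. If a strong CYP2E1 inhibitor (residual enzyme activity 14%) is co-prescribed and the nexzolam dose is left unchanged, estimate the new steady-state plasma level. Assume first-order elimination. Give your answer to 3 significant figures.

CYP2E1: 0.4 × 0.14 = 0.056
CYP2C8: 0.18 (unchanged)
Other: 0.42 (unchanged)
CL_new/CL_old = 0.056 + 0.18 + 0.42 = 0.656.
New steady-state plasma level = baseline ÷ relative clearance = 27.1 / 0.656 = 41.3 μg/mL.

41.3 μg/mL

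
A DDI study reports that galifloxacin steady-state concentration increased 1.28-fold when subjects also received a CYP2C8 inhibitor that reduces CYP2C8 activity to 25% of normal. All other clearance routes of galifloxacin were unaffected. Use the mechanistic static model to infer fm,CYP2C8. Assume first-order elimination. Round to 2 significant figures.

CL'/CL = 1 / 1.28 = 0.7812
0.25·fm + (1 − fm) = 0.7812
fm = (0.7812 − 1) / (0.25 − 1) = 0.29

0.29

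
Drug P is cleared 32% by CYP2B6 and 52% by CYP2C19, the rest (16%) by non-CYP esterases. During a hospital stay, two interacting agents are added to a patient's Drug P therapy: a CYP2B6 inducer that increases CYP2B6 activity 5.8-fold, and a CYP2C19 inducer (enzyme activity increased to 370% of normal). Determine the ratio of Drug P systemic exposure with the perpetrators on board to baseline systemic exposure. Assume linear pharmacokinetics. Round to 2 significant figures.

CYP2B6: 0.32 × 5.8 = 1.856
CYP2C19: 0.52 × 3.7 = 1.924
Other: 0.16 (unchanged)
Relative clearance = 1.856 + 1.924 + 0.16 = 3.94.
Systemic exposure ∝ 1/CL: fold-change = 1 / 3.94 = 0.25.

0.25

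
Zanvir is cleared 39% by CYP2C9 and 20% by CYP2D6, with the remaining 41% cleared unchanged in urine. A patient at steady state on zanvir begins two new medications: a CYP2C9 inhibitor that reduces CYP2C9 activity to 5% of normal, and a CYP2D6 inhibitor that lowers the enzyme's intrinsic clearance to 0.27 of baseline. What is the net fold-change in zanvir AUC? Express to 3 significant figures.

2.07

The CYP2C9 pathway (39% of clearance) falls to 0.05× activity: 0.39 × 0.05 = 0.0195.
The CYP2D6 pathway (20% of clearance) is reduced to 0.27× activity: 0.2 × 0.27 = 0.054.
The remaining 41% of clearance is unaffected.
New clearance relative to baseline: 0.0195 + 0.054 + 0.41 = 0.4835.
AUC ∝ 1/CL: fold-change = 1 / 0.4835 = 2.07.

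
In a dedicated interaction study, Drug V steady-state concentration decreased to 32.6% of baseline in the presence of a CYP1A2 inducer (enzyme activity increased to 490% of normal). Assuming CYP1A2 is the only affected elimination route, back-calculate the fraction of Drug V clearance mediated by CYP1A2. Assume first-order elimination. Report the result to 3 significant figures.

CL'/CL = 1 / 0.326 = 3.067
4.9·fm + (1 − fm) = 3.067
fm = (3.067 − 1) / (4.9 − 1) = 0.530

0.530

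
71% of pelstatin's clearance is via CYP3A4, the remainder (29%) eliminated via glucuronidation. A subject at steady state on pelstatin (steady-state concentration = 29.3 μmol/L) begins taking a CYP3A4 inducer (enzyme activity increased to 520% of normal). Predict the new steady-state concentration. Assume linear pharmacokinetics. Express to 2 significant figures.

The CYP3A4 pathway (71% of clearance) is boosted to 5.2× activity: 0.71 × 5.2 = 3.692.
Non-CYP routes (29%) are unchanged.
CL_new/CL_old = 3.692 + 0.29 = 3.982.
With dosing unchanged, steady-state concentration scales as 1/CL: 29.3 / 3.982 = 7.4 μmol/L.

7.4 μmol/L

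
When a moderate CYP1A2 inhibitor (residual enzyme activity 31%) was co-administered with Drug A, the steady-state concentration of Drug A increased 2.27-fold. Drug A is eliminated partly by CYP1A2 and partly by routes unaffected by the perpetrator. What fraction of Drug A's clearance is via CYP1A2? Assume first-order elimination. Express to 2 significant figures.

0.81

Let x = fm,CYP1A2. Because steady-state concentration ∝ 1/CL, relative clearance fell to 1/2.27 = 0.4405.
Setting x·0.31 + (1 − x) = 0.4405 and solving: x = (0.4405 − 1)/(0.31 − 1) = 0.81.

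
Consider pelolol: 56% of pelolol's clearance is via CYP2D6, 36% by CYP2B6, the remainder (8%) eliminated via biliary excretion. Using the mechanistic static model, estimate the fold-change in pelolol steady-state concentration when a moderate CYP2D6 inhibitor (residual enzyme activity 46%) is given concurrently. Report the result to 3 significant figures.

1.43

CYP2D6: 0.56 × 0.46 = 0.2576
CYP2B6: 0.36 (unchanged)
Other: 0.08 (unchanged)
New clearance relative to baseline: 0.2576 + 0.36 + 0.08 = 0.6976.
Steady-state concentration ratio = CL_old/CL_new = 1 / 0.6976 = 1.43.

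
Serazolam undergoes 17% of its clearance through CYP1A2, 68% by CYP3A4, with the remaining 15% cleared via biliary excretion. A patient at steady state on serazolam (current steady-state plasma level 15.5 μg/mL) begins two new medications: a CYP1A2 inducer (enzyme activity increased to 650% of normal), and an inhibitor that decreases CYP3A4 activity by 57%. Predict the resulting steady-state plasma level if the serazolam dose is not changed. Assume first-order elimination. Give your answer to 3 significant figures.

CYP1A2: 0.17 × 6.5 = 1.105
CYP3A4: 0.68 × 0.43 = 0.2924
Other: 0.15 (unchanged)
CL_new/CL_old = 1.105 + 0.2924 + 0.15 = 1.5474.
Steady-state plasma level ∝ 1/CL: new value = 15.5 / 1.5474 = 10.0 μg/mL.

10.0 μg/mL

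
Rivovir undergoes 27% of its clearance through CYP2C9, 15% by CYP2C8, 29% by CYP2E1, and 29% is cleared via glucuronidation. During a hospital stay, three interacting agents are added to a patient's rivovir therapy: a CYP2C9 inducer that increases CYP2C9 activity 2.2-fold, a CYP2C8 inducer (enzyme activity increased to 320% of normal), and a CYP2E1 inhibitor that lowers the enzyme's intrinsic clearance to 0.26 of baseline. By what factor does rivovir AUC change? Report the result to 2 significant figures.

The CYP2C9 pathway (27% of clearance) is boosted to 2.2× activity: 0.27 × 2.2 = 0.594.
The CYP2C8 pathway (15% of clearance) rises to 3.2× activity: 0.15 × 3.2 = 0.48.
The CYP2E1 pathway (29% of clearance) drops to 0.26× activity: 0.29 × 0.26 = 0.0754.
Non-CYP routes (29%) are unchanged.
Relative clearance = 0.594 + 0.48 + 0.0754 + 0.29 = 1.4394.
AUC ∝ 1/CL: fold-change = 1 / 1.4394 = 0.69.

0.69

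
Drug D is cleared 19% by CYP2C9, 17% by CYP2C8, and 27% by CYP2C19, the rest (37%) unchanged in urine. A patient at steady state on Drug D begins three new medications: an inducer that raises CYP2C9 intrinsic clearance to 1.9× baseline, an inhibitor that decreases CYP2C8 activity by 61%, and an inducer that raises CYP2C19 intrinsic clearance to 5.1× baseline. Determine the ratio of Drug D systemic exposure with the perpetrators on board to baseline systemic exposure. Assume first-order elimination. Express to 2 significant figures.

0.46

The CYP2C9 pathway (19% of clearance) rises to 1.9× activity: 0.19 × 1.9 = 0.361.
The CYP2C8 pathway (17% of clearance) drops to 0.39× activity: 0.17 × 0.39 = 0.0663.
The CYP2C19 pathway (27% of clearance) rises to 5.1× activity: 0.27 × 5.1 = 1.377.
Non-CYP routes (37%) are unchanged.
Relative clearance = 0.361 + 0.0663 + 1.377 + 0.37 = 2.1743.
Net systemic exposure ratio = 1 / 2.1743 = 0.46.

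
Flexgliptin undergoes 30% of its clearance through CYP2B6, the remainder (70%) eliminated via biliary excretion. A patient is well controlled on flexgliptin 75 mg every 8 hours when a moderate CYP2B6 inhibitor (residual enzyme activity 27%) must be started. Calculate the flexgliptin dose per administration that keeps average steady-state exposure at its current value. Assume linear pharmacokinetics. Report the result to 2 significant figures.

CYP2B6: 0.3 × 0.27 = 0.081
Other: 0.7 (unchanged)
CL_new/CL_old = 0.081 + 0.7 = 0.781.
Exposure is unchanged when dose changes in proportion to clearance. New dose = 75 mg × 0.781 = 59 mg.

59 mg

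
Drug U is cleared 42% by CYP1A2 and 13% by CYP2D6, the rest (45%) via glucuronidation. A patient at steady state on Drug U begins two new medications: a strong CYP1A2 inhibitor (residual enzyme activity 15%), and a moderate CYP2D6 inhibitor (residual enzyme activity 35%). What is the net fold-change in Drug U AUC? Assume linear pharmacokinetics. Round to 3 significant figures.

1.79

CYP1A2: 0.42 × 0.15 = 0.063
CYP2D6: 0.13 × 0.35 = 0.0455
Other: 0.45 (unchanged)
Relative clearance = 0.063 + 0.0455 + 0.45 = 0.5585.
AUC ∝ 1/CL: fold-change = 1 / 0.5585 = 1.79.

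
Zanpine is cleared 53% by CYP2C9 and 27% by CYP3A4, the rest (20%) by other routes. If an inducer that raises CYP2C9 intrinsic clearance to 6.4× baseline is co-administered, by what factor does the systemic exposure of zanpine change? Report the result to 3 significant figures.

0.259

The CYP2C9 pathway (53% of clearance) rises to 6.4× activity: 0.53 × 6.4 = 3.392.
CYP3A4 (27%) and the residual 20% are unaffected.
Relative clearance = 3.392 + 0.27 + 0.2 = 3.862.
Since systemic exposure ∝ 1/CL, the ratio is 1 / 3.862 = 0.259.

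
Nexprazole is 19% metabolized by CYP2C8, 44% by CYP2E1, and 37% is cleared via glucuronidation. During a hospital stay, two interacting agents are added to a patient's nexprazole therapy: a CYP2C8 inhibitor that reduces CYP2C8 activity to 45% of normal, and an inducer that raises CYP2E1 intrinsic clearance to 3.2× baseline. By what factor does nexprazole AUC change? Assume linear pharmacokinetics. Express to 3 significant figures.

0.537

CYP2C8: 0.19 × 0.45 = 0.0855
CYP2E1: 0.44 × 3.2 = 1.408
Other: 0.37 (unchanged)
CL_new/CL_old = 0.0855 + 1.408 + 0.37 = 1.8635.
Net AUC ratio = 1 / 1.8635 = 0.537.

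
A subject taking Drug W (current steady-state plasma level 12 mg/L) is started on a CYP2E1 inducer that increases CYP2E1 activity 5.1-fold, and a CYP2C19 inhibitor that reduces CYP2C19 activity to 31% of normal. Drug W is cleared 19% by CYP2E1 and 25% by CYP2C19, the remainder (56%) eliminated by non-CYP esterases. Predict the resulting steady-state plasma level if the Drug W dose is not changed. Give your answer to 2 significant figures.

CYP2E1: 0.19 × 5.1 = 0.969
CYP2C19: 0.25 × 0.31 = 0.0775
Other: 0.56 (unchanged)
CL_new/CL_old = 0.969 + 0.0775 + 0.56 = 1.6065.
Dividing the baseline by the relative clearance: 12 / 1.6065 = 7.5 mg/L.

7.5 mg/L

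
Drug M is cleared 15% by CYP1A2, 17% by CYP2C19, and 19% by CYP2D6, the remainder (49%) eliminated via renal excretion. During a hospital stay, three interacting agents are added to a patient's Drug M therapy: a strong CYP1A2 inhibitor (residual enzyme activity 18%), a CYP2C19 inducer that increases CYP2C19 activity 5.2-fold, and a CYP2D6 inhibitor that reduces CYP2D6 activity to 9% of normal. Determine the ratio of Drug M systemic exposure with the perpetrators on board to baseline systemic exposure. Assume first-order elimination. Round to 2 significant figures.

The CYP1A2 pathway (15% of clearance) is reduced to 0.18× activity: 0.15 × 0.18 = 0.027.
The CYP2C19 pathway (17% of clearance) is boosted to 5.2× activity: 0.17 × 5.2 = 0.884.
The CYP2D6 pathway (19% of clearance) is reduced to 0.09× activity: 0.19 × 0.09 = 0.0171.
Non-CYP routes (49%) are unchanged.
Relative clearance = 0.027 + 0.884 + 0.0171 + 0.49 = 1.4181.
Because systemic exposure varies inversely with clearance, the combined effect is 1 / 1.4181 = 0.71.

0.71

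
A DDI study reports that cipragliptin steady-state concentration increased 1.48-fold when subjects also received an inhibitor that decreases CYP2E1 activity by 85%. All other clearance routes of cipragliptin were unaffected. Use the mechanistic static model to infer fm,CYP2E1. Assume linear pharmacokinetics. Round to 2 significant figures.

0.38

Let x = fm,CYP2E1. Because steady-state concentration ∝ 1/CL, relative clearance fell to 1/1.48 = 0.6757.
Only the CYP2E1 route changed, so 0.6757 = x·0.15 + (1 − x), giving x = 0.38.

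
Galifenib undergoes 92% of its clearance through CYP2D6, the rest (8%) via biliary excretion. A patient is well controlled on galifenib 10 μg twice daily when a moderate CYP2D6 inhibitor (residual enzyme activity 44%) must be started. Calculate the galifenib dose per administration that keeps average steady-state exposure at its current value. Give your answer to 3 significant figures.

4.85 μg

CYP2D6: 0.92 × 0.44 = 0.4048
Other: 0.08 (unchanged)
Relative clearance = 0.4048 + 0.08 = 0.4848.
Css,avg = (dose rate)/CL, so holding Css fixed requires dose ∝ CL: 10 × 0.4848 = 4.85 μg.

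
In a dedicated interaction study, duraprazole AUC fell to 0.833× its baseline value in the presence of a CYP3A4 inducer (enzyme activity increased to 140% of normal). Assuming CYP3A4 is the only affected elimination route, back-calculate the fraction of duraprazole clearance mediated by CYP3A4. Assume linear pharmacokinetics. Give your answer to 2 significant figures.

Let fm be the CYP3A4 fraction. New clearance relative to baseline = fm × 1.4 + (1 − fm).
AUC ratio = 1 / (new CL fraction), so new CL fraction = 1 / 0.833 = 1.2.
fm × 1.4 + 1 − fm = 1.2  ⇒  fm × (1.4 − 1) = 0.2005  ⇒  fm = 0.50.

0.50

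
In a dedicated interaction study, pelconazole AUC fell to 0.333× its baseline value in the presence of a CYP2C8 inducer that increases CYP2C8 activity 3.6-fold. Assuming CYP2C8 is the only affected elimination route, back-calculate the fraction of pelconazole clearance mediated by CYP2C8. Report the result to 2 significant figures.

0.77

CL'/CL = 1 / 0.333 = 3.003
3.6·fm + (1 − fm) = 3.003
fm = (3.003 − 1) / (3.6 − 1) = 0.77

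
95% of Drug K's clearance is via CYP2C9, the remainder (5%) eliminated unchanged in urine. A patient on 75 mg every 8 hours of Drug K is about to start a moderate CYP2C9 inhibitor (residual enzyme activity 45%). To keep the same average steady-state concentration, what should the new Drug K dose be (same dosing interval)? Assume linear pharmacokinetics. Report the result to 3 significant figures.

CYP2C9: 0.95 × 0.45 = 0.4275
Other: 0.05 (unchanged)
CL_new/CL_old = 0.4275 + 0.05 = 0.4775.
To maintain the same steady-state level, dose must scale with clearance: new dose = 75 × 0.4775 = 35.8 mg.

35.8 mg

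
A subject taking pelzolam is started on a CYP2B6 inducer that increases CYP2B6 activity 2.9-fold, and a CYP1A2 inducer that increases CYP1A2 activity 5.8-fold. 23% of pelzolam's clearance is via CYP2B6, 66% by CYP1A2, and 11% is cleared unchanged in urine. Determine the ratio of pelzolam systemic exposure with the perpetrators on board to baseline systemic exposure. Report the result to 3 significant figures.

The CYP2B6 pathway (23% of clearance) is boosted to 2.9× activity: 0.23 × 2.9 = 0.667.
The CYP1A2 pathway (66% of clearance) is boosted to 5.8× activity: 0.66 × 5.8 = 3.828.
The remaining 11% of clearance is unaffected.
CL_new/CL_old = 0.667 + 3.828 + 0.11 = 4.605.
Systemic exposure ∝ 1/CL: fold-change = 1 / 4.605 = 0.217.

0.217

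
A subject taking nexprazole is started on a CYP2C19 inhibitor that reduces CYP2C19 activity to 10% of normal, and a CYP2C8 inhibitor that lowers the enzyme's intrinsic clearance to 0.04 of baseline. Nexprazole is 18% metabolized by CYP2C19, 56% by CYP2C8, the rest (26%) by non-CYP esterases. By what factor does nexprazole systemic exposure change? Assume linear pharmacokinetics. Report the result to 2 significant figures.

The CYP2C19 pathway (18% of clearance) is reduced to 0.1× activity: 0.18 × 0.1 = 0.018.
The CYP2C8 pathway (56% of clearance) drops to 0.04× activity: 0.56 × 0.04 = 0.0224.
The remaining 26% of clearance is unaffected.
CL_new/CL_old = 0.018 + 0.0224 + 0.26 = 0.3004.
Systemic exposure ∝ 1/CL: fold-change = 1 / 0.3004 = 3.3.

3.3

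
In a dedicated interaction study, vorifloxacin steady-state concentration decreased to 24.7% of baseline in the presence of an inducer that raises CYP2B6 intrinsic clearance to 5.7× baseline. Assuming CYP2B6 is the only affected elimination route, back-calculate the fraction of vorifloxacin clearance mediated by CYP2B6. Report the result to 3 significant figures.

0.649

Let x = fm,CYP2B6. Because steady-state concentration ∝ 1/CL, relative clearance rose to 1/0.247 = 4.049.
Setting x·5.7 + (1 − x) = 4.049 and solving: x = (4.049 − 1)/(5.7 − 1) = 0.649.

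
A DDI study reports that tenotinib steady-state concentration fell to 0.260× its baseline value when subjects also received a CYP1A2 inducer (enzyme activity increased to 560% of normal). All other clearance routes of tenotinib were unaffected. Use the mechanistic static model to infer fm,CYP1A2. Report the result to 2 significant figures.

0.62

Let x = fm,CYP1A2. Because steady-state concentration ∝ 1/CL, relative clearance rose to 1/0.260 = 3.846.
Only the CYP1A2 route changed, so 3.846 = x·5.6 + (1 − x), giving x = 0.62.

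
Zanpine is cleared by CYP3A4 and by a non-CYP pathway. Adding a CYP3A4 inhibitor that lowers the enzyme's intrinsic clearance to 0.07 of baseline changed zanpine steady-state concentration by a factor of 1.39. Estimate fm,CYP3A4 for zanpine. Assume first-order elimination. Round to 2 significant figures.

CL'/CL = 1 / 1.39 = 0.7194
0.07·fm + (1 − fm) = 0.7194
fm = (0.7194 − 1) / (0.07 − 1) = 0.30

0.30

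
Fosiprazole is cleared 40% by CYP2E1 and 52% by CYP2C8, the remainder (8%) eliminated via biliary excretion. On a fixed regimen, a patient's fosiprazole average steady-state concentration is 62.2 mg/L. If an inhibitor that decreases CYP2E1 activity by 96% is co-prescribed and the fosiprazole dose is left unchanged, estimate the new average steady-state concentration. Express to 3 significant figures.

101 mg/L

CYP2E1: 0.4 × 0.04 = 0.016
CYP2C8: 0.52 (unchanged)
Other: 0.08 (unchanged)
New clearance relative to baseline: 0.016 + 0.52 + 0.08 = 0.616.
With dosing unchanged, average steady-state concentration scales as 1/CL: 62.2 / 0.616 = 101 mg/L.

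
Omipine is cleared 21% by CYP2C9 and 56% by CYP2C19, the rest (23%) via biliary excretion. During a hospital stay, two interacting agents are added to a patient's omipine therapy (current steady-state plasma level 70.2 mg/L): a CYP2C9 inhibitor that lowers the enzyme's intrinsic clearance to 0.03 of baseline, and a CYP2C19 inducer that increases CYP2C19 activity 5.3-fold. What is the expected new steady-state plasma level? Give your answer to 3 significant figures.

21.9 mg/L

The CYP2C9 pathway (21% of clearance) is reduced to 0.03× activity: 0.21 × 0.03 = 0.0063.
The CYP2C19 pathway (56% of clearance) increases to 5.3× activity: 0.56 × 5.3 = 2.968.
Non-CYP routes (23%) are unchanged.
New clearance relative to baseline: 0.0063 + 2.968 + 0.23 = 3.2043.
Dividing the baseline by the relative clearance: 70.2 / 3.2043 = 21.9 mg/L.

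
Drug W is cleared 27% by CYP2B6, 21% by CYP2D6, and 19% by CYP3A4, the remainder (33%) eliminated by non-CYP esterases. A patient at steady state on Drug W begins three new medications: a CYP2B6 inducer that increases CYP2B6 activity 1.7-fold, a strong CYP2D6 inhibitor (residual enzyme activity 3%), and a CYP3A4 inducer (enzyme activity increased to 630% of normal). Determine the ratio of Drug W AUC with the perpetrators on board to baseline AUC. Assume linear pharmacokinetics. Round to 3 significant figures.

The CYP2B6 pathway (27% of clearance) rises to 1.7× activity: 0.27 × 1.7 = 0.459.
The CYP2D6 pathway (21% of clearance) is reduced to 0.03× activity: 0.21 × 0.03 = 0.0063.
The CYP3A4 pathway (19% of clearance) is boosted to 6.3× activity: 0.19 × 6.3 = 1.197.
Non-CYP routes (33%) are unchanged.
Relative clearance = 0.459 + 0.0063 + 1.197 + 0.33 = 1.9923.
AUC ∝ 1/CL: fold-change = 1 / 1.9923 = 0.502.

0.502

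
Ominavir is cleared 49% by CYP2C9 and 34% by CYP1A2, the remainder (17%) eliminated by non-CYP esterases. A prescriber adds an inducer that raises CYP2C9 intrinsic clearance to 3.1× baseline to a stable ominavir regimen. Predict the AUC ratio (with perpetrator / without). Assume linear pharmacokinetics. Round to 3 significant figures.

0.493

CYP2C9: 0.49 × 3.1 = 1.519
CYP1A2: 0.34 (unchanged)
Other: 0.17 (unchanged)
New clearance relative to baseline: 1.519 + 0.34 + 0.17 = 2.029.
AUC is inversely proportional to clearance, so the fold-change is 1 / 2.029 = 0.493.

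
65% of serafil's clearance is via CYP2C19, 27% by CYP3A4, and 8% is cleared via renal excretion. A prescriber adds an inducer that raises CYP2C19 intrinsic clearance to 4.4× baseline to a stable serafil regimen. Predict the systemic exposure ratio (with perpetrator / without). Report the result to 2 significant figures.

CYP2C19: 0.65 × 4.4 = 2.86
CYP3A4: 0.27 (unchanged)
Other: 0.08 (unchanged)
New clearance relative to baseline: 2.86 + 0.27 + 0.08 = 3.21.
Systemic exposure is inversely proportional to clearance, so the fold-change is 1 / 3.21 = 0.31.

0.31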